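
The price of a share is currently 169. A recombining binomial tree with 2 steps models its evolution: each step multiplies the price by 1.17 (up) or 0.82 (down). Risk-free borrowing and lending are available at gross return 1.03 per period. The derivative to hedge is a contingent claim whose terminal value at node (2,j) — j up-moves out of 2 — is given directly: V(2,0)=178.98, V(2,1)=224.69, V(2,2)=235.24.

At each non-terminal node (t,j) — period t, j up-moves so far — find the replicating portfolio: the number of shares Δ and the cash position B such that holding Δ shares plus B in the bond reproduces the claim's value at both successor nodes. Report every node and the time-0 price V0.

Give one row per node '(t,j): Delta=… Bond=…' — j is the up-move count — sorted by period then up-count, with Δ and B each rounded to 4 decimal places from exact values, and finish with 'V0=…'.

No-arbitrage ⇒ martingale measure with p* = (R−d)/(u−d) = 0.6000.
Terminal payoffs: V(2,0)=178.9800, V(2,1)=224.6900, V(2,2)=235.2400
(1,0): S=138.5800. Δ = (V_up−V_dn)/(S_up−S_dn) = (224.6900−178.9800)/(162.1386−113.6356) = 0.9424. V = [p*·224.6900 + (1−p*)·178.9800]/1.03 = 200.3942. B = V − Δ·S = 69.7942.
(1,1): S=197.7300. Δ = (V_up−V_dn)/(S_up−S_dn) = (235.2400−224.6900)/(231.3441−162.1386) = 0.1524. V = [p*·235.2400 + (1−p*)·224.6900]/1.03 = 224.2913. B = V − Δ·S = 194.1484.
(0,0): S=169.0000. Δ = (V_up−V_dn)/(S_up−S_dn) = (224.2913−200.3942)/(197.7300−138.5800) = 0.4040. V = [p*·224.2913 + (1−p*)·200.3942]/1.03 = 208.4781. B = V − Δ·S = 140.2007.
Root portfolio cost Δ·169+B reproduces V0=208.4781.

(0,0): Delta=0.4040 Bond=140.2007
(1,0): Delta=0.9424 Bond=69.7942
(1,1): Delta=0.1524 Bond=194.1484
V0=208.4781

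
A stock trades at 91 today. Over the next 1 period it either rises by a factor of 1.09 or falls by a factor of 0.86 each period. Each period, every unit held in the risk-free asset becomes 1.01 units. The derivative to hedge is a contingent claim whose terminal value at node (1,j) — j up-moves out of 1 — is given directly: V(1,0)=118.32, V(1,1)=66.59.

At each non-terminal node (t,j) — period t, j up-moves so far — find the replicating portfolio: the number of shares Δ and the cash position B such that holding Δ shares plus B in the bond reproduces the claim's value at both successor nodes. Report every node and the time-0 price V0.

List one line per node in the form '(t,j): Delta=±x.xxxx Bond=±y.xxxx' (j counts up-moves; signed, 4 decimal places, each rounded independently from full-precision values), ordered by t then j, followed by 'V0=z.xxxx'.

Under the risk-neutral measure, an up-move has probability p* = (R−d)/(u−d) = 0.6522 and values discount at R = 1.01.
Terminal values V(1,·): V(1,0)=118.3200, V(1,1)=66.5900
(0,0): S=91.0000. Δ = (V_up−V_dn)/(S_up−S_dn) = (66.5900−118.3200)/(99.1900−78.2600) = -2.4716. V = [p*·66.5900 + (1−p*)·118.3200]/1.01 = 83.7456. B = V − Δ·S = 308.6586.
The time-0 hedge costs 83.7456, which is the no-arbitrage price.

(0,0): Delta=-2.4716 Bond=308.6586
V0=83.7456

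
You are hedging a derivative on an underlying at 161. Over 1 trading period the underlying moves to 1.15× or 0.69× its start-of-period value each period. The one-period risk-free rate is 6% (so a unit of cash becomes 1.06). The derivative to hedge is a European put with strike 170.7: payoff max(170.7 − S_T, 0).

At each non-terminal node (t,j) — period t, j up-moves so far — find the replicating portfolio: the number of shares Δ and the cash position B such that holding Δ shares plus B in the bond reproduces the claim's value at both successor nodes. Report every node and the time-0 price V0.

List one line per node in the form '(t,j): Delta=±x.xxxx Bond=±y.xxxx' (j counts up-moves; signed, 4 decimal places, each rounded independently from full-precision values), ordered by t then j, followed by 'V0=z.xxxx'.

(0,0): Delta=-0.8049 Bond=140.5896
V0=11.0027

Risk-neutral probability p* = (R−d)/(u−d) = (1.06−0.69)/(1.15−0.69) = 0.8043.
At expiry t=1: V(1,0)=59.6100, V(1,1)=0.0000
  t=0,j=0: stock 161.0000 → up 185.1500 (V=0.0000), down 111.0900 (V=59.6100). Price 11.0027; hedge Δ=-0.8049, bond B=140.5896.
The time-0 hedge costs 11.0027, which is the no-arbitrage price.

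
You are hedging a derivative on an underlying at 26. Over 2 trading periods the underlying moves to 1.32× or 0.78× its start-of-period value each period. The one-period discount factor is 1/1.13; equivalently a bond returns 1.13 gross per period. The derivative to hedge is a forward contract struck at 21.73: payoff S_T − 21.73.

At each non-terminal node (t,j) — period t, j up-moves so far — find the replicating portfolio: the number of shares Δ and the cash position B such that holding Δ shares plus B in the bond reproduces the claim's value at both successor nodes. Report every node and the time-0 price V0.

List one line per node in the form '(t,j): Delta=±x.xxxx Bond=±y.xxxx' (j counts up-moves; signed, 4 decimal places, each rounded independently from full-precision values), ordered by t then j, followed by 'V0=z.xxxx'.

No-arbitrage ⇒ martingale measure with p* = (R−d)/(u−d) = 0.6481.
Payoff layer (t=2): V(2,0)=-5.9116, V(2,1)=5.0396, V(2,2)=23.5724
  t=1,j=0: stock 20.2800 → up 26.7696 (V=5.0396), down 15.8184 (V=-5.9116). Price 1.0499; hedge Δ=1.0000, bond B=-19.2301.
  t=1,j=1: stock 34.3200 → up 45.3024 (V=23.5724), down 26.7696 (V=5.0396). Price 15.0899; hedge Δ=1.0000, bond B=-19.2301.
  t=0,j=0: stock 26.0000 → up 34.3200 (V=15.0899), down 20.2800 (V=1.0499). Price 8.9822; hedge Δ=1.0000, bond B=-17.0178.
The time-0 hedge costs 8.9822, which is the no-arbitrage price.

(0,0): Delta=1.0000 Bond=-17.0178
(1,0): Delta=1.0000 Bond=-19.2301
(1,1): Delta=1.0000 Bond=-19.2301
V0=8.9822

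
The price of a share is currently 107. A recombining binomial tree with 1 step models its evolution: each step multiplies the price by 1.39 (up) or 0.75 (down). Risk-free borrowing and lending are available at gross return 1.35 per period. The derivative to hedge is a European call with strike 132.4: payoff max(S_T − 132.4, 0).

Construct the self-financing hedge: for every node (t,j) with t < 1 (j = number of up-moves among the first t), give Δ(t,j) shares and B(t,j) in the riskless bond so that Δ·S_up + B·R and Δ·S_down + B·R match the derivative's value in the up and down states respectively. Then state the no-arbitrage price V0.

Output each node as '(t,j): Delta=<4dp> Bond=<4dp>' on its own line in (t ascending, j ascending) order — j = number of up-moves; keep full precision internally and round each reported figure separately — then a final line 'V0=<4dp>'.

(0,0): Delta=0.2385 Bond=-14.1753
V0=11.3403

Risk-neutral probability p* = (R−d)/(u−d) = (1.35−0.75)/(1.39−0.75) = 0.9375.
Terminal payoffs: V(1,0)=0.0000, V(1,1)=16.3300
Node (0,0) S=107.0000: V=(p*·16.3300+(1−p*)·0.0000)/1.35=11.3403; Δ=(16.3300−0.0000)/(148.7300−80.2500)=0.2385; B=V−Δ·S=-14.1753
Check: Δ(0,0)·S0 + B(0,0) = 11.3403 = V0.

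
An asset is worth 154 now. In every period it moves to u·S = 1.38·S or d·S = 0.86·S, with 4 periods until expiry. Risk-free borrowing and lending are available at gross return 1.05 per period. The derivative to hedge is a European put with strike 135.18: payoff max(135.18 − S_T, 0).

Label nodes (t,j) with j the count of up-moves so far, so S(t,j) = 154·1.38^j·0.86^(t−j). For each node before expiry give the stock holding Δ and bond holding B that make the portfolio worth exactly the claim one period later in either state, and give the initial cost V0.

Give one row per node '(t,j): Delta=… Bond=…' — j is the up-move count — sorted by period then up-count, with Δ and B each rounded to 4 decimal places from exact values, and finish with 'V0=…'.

(0,0): Delta=-0.1405 Bond=28.4293
(1,0): Delta=-0.2702 Bond=47.0347
(1,1): Delta=0.0000 Bond=0.0050
(2,0): Delta=-0.5198 Bond=77.8163
(2,1): Delta=0.0000 Bond=0.0082
(2,2): Delta=0.0000 Bond=0.0000
(3,0): Delta=-1.0000 Bond=128.7429
(3,1): Delta=-0.0001 Bond=0.0136
(3,2): Delta=0.0000 Bond=0.0000
(3,3): Delta=0.0000 Bond=0.0000
V0=6.7992

Since d<R<u, set p* = (R−d)/(u−d) = 0.3654; price each node as the discounted p*-expectation of its children.
Terminal payoffs: V(4,0)=50.9407, V(4,1)=0.0054, V(4,2)=0.0000, V(4,3)=0.0000, V(4,4)=0.0000
  t=3,j=0: stock 97.9526 → up 135.1746 (V=0.0054), down 84.2393 (V=50.9407). Price 30.7902; hedge Δ=-1.0000, bond B=128.7429.
  t=3,j=1: stock 157.1798 → up 216.9081 (V=0.0000), down 135.1746 (V=0.0054). Price 0.0033; hedge Δ=-0.0001, bond B=0.0136.
  t=3,j=2: stock 252.2187 → up 348.0619 (V=0.0000), down 216.9081 (V=0.0000). Price 0.0000; hedge Δ=0.0000, bond B=0.0000.
  t=3,j=3: stock 404.7231 → up 558.5179 (V=0.0000), down 348.0619 (V=0.0000). Price 0.0000; hedge Δ=0.0000, bond B=0.0000.
  t=2,j=0: stock 113.8984 → up 157.1798 (V=0.0033), down 97.9526 (V=30.7902). Price 18.6106; hedge Δ=-0.5198, bond B=77.8163.
  t=2,j=1: stock 182.7672 → up 252.2187 (V=0.0000), down 157.1798 (V=0.0033). Price 0.0020; hedge Δ=0.0000, bond B=0.0082.
  t=2,j=2: stock 293.2776 → up 404.7231 (V=0.0000), down 252.2187 (V=0.0000). Price 0.0000; hedge Δ=0.0000, bond B=0.0000.
  t=1,j=0: stock 132.4400 → up 182.7672 (V=0.0020), down 113.8984 (V=18.6106). Price 11.2489; hedge Δ=-0.2702, bond B=47.0347.
  t=1,j=1: stock 212.5200 → up 293.2776 (V=0.0000), down 182.7672 (V=0.0020). Price 0.0012; hedge Δ=0.0000, bond B=0.0050.
  t=0,j=0: stock 154.0000 → up 212.5200 (V=0.0012), down 132.4400 (V=11.2489). Price 6.7992; hedge Δ=-0.1405, bond B=28.4293.
The time-0 hedge costs 6.7992, which is the no-arbitrage price.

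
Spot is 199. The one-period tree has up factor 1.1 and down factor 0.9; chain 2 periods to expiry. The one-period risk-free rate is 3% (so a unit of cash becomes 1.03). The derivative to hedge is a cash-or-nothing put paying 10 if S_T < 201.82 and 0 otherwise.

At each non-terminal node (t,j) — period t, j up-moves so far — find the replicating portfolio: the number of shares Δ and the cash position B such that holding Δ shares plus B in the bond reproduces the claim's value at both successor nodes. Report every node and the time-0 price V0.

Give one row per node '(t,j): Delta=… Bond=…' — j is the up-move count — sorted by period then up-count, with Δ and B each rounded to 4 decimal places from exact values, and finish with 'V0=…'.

No-arbitrage ⇒ martingale measure with p* = (R−d)/(u−d) = 0.6500.
Payoff layer (t=2): V(2,0)=10.0000, V(2,1)=10.0000, V(2,2)=0.0000
Node (1,0) S=179.1000: V=(p*·10.0000+(1−p*)·10.0000)/1.03=9.7087; Δ=(10.0000−10.0000)/(197.0100−161.1900)=0.0000; B=V−Δ·S=9.7087
Node (1,1) S=218.9000: V=(p*·0.0000+(1−p*)·10.0000)/1.03=3.3981; Δ=(0.0000−10.0000)/(240.7900−197.0100)=-0.2284; B=V−Δ·S=53.3981
Node (0,0) S=199.0000: V=(p*·3.3981+(1−p*)·9.7087)/1.03=5.4435; Δ=(3.3981−9.7087)/(218.9000−179.1000)=-0.1586; B=V−Δ·S=36.9969
Each (Δ,B) replicates both successor values, so the strategy is self-financing and V0 is arbitrage-free.

(0,0): Delta=-0.1586 Bond=36.9969
(1,0): Delta=0.0000 Bond=9.7087
(1,1): Delta=-0.2284 Bond=53.3981
V0=5.4435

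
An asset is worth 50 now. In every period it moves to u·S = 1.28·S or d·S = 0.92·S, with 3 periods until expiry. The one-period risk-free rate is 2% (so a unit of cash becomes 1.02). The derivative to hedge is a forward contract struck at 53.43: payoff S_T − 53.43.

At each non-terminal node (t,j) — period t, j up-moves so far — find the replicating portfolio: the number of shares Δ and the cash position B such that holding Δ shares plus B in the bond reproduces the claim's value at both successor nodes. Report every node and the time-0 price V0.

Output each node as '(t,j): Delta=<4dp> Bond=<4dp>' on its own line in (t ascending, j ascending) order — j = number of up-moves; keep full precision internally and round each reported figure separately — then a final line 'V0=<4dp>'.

No-arbitrage ⇒ martingale measure with p* = (R−d)/(u−d) = 0.2778.
Payoff layer (t=3): V(3,0)=-14.4956, V(3,1)=0.7396, V(3,2)=21.9364, V(3,3)=51.4276
(2,0): S=42.3200. Δ = (V_up−V_dn)/(S_up−S_dn) = (0.7396−-14.4956)/(54.1696−38.9344) = 1.0000. V = [p*·0.7396 + (1−p*)·-14.4956]/1.02 = -10.0624. B = V − Δ·S = -52.3824.
(2,1): S=58.8800. Δ = (V_up−V_dn)/(S_up−S_dn) = (21.9364−0.7396)/(75.3664−54.1696) = 1.0000. V = [p*·21.9364 + (1−p*)·0.7396]/1.02 = 6.4976. B = V − Δ·S = -52.3824.
(2,2): S=81.9200. Δ = (V_up−V_dn)/(S_up−S_dn) = (51.4276−21.9364)/(104.8576−75.3664) = 1.0000. V = [p*·51.4276 + (1−p*)·21.9364]/1.02 = 29.5376. B = V − Δ·S = -52.3824.
(1,0): S=46.0000. Δ = (V_up−V_dn)/(S_up−S_dn) = (6.4976−-10.0624)/(58.8800−42.3200) = 1.0000. V = [p*·6.4976 + (1−p*)·-10.0624]/1.02 = -5.3552. B = V − Δ·S = -51.3552.
(1,1): S=64.0000. Δ = (V_up−V_dn)/(S_up−S_dn) = (29.5376−6.4976)/(81.9200−58.8800) = 1.0000. V = [p*·29.5376 + (1−p*)·6.4976]/1.02 = 12.6448. B = V − Δ·S = -51.3552.
(0,0): S=50.0000. Δ = (V_up−V_dn)/(S_up−S_dn) = (12.6448−-5.3552)/(64.0000−46.0000) = 1.0000. V = [p*·12.6448 + (1−p*)·-5.3552]/1.02 = -0.3483. B = V − Δ·S = -50.3483.
Root portfolio cost Δ·50+B reproduces V0=-0.3483.

(0,0): Delta=1.0000 Bond=-50.3483
(1,0): Delta=1.0000 Bond=-51.3552
(1,1): Delta=1.0000 Bond=-51.3552
(2,0): Delta=1.0000 Bond=-52.3824
(2,1): Delta=1.0000 Bond=-52.3824
(2,2): Delta=1.0000 Bond=-52.3824
V0=-0.3483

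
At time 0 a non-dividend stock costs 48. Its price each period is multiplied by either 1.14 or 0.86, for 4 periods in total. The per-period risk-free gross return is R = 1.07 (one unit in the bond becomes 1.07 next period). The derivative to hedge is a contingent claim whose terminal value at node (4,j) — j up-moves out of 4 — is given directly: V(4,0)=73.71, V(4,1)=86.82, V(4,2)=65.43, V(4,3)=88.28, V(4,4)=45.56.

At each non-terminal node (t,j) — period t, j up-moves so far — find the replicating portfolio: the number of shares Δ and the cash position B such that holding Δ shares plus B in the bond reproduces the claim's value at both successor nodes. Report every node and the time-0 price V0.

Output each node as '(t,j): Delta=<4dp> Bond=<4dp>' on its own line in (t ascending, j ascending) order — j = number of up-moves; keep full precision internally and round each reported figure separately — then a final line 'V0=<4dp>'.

The replicating-portfolio and risk-neutral prices coincide; use p* = (1.07−0.86)/(1.14−0.86) = 0.7500 for the latter.
Terminal values V(4,·): V(4,0)=73.7100, V(4,1)=86.8200, V(4,2)=65.4300, V(4,3)=88.2800, V(4,4)=45.5600
  t=3,j=0: stock 30.5307 → up 34.8050 (V=86.8200), down 26.2564 (V=73.7100). Price 78.0771; hedge Δ=1.5336, bond B=31.2557.
  t=3,j=1: stock 40.4709 → up 46.1368 (V=65.4300), down 34.8050 (V=86.8200). Price 66.1472; hedge Δ=-1.8876, bond B=142.5401.
  t=3,j=2: stock 53.6475 → up 61.1581 (V=88.2800), down 46.1368 (V=65.4300). Price 77.1659; hedge Δ=1.5212, bond B=-4.4413.
  t=3,j=3: stock 71.1141 → up 81.0701 (V=45.5600), down 61.1581 (V=88.2800). Price 52.5607; hedge Δ=-2.1454, bond B=205.1322.
  t=2,j=0: stock 35.5008 → up 40.4709 (V=66.1472), down 30.5307 (V=78.0771). Price 64.6072; hedge Δ=-1.2002, bond B=107.2140.
  t=2,j=1: stock 47.0592 → up 53.6475 (V=77.1659), down 40.4709 (V=66.1472). Price 69.5432; hedge Δ=0.8362, bond B=30.1907.
  t=2,j=2: stock 62.3808 → up 71.1141 (V=52.5607), down 53.6475 (V=77.1659). Price 54.8711; hedge Δ=-1.4087, bond B=142.7466.
  t=1,j=0: stock 41.2800 → up 47.0592 (V=69.5432), down 35.5008 (V=64.6072). Price 63.8404; hedge Δ=0.4271, bond B=46.2117.
  t=1,j=1: stock 54.7200 → up 62.3808 (V=54.8711), down 47.0592 (V=69.5432). Price 54.7094; hedge Δ=-0.9576, bond B=107.1099.
  t=0,j=0: stock 48.0000 → up 54.7200 (V=54.7094), down 41.2800 (V=63.8404). Price 53.2637; hedge Δ=-0.6794, bond B=85.8742.
The time-0 hedge costs 53.2637, which is the no-arbitrage price.

(0,0): Delta=-0.6794 Bond=85.8742
(1,0): Delta=0.4271 Bond=46.2117
(1,1): Delta=-0.9576 Bond=107.1099
(2,0): Delta=-1.2002 Bond=107.2140
(2,1): Delta=0.8362 Bond=30.1907
(2,2): Delta=-1.4087 Bond=142.7466
(3,0): Delta=1.5336 Bond=31.2557
(3,1): Delta=-1.8876 Bond=142.5401
(3,2): Delta=1.5212 Bond=-4.4413
(3,3): Delta=-2.1454 Bond=205.1322
V0=53.2637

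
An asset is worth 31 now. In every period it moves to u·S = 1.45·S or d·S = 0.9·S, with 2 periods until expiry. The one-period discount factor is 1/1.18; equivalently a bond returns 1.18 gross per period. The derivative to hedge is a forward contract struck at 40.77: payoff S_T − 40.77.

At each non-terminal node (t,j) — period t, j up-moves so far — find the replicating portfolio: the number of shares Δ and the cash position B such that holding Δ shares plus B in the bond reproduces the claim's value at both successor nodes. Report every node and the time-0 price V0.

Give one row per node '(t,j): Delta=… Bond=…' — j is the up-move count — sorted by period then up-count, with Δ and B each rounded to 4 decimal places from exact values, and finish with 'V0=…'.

Risk-neutral probability p* = (R−d)/(u−d) = (1.18−0.9)/(1.45−0.9) = 0.5091.
At expiry t=2: V(2,0)=-15.6600, V(2,1)=-0.3150, V(2,2)=24.4075
  t=1,j=0: stock 27.9000 → up 40.4550 (V=-0.3150), down 25.1100 (V=-15.6600). Price -6.6508; hedge Δ=1.0000, bond B=-34.5508.
  t=1,j=1: stock 44.9500 → up 65.1775 (V=24.4075), down 40.4550 (V=-0.3150). Price 10.3992; hedge Δ=1.0000, bond B=-34.5508.
  t=0,j=0: stock 31.0000 → up 44.9500 (V=10.3992), down 27.9000 (V=-6.6508). Price 1.7196; hedge Δ=1.0000, bond B=-29.2804.
Check: Δ(0,0)·S0 + B(0,0) = 1.7196 = V0.

(0,0): Delta=1.0000 Bond=-29.2804
(1,0): Delta=1.0000 Bond=-34.5508
(1,1): Delta=1.0000 Bond=-34.5508
V0=1.7196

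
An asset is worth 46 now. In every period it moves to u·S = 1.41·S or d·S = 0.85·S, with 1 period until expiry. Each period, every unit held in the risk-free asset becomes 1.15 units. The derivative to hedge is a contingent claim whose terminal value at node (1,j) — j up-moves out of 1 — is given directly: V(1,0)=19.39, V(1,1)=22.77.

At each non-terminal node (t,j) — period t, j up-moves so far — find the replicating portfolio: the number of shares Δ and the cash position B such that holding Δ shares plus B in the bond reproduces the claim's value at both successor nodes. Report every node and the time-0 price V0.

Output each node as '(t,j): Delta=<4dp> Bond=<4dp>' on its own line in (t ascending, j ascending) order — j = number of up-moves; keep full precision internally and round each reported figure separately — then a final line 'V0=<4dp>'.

Since d<R<u, set p* = (R−d)/(u−d) = 0.5357; price each node as the discounted p*-expectation of its children.
At expiry t=1: V(1,0)=19.3900, V(1,1)=22.7700
(0,0): S=46.0000. Δ = (V_up−V_dn)/(S_up−S_dn) = (22.7700−19.3900)/(64.8600−39.1000) = 0.1312. V = [p*·22.7700 + (1−p*)·19.3900]/1.15 = 18.4354. B = V − Δ·S = 12.3997.
Root portfolio cost Δ·46+B reproduces V0=18.4354.

(0,0): Delta=0.1312 Bond=12.3997
V0=18.4354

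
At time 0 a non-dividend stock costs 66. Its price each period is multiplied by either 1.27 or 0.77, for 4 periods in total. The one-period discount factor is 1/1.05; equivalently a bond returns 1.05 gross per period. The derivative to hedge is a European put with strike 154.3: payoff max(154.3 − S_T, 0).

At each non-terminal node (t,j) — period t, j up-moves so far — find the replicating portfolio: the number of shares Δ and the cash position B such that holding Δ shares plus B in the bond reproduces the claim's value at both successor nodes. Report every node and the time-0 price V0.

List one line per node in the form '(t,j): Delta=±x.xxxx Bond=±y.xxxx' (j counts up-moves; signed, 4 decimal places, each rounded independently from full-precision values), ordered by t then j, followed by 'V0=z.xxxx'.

(0,0): Delta=-0.9200 Bond=123.0725
(1,0): Delta=-1.0000 Bond=133.2901
(1,1): Delta=-0.8819 Bond=126.0330
(2,0): Delta=-1.0000 Bond=139.9546
(2,1): Delta=-1.0000 Bond=139.9546
(2,2): Delta=-0.8257 Bond=126.3475
(3,0): Delta=-1.0000 Bond=146.9524
(3,1): Delta=-1.0000 Bond=146.9524
(3,2): Delta=-1.0000 Bond=146.9524
(3,3): Delta=-0.7427 Bond=121.4390
V0=62.3504

Risk-neutral probability p* = (R−d)/(u−d) = (1.05−0.77)/(1.27−0.77) = 0.5600.
Payoff layer (t=4): V(4,0)=131.0990, V(4,1)=116.0334, V(4,2)=91.1850, V(4,3)=50.2012, V(4,4)=0.0000
  t=3,j=0: stock 30.1312 → up 38.2666 (V=116.0334), down 23.2010 (V=131.0990). Price 116.8212; hedge Δ=-1.0000, bond B=146.9524.
  t=3,j=1: stock 49.6969 → up 63.1150 (V=91.1850), down 38.2666 (V=116.0334). Price 97.2555; hedge Δ=-1.0000, bond B=146.9524.
  t=3,j=2: stock 81.9676 → up 104.0988 (V=50.2012), down 63.1150 (V=91.1850). Price 64.9848; hedge Δ=-1.0000, bond B=146.9524.
  t=3,j=3: stock 135.1933 → up 171.6955 (V=0.0000), down 104.0988 (V=50.2012). Price 21.0367; hedge Δ=-0.7427, bond B=121.4390.
  t=2,j=0: stock 39.1314 → up 49.6969 (V=97.2555), down 30.1312 (V=116.8212). Price 100.8232; hedge Δ=-1.0000, bond B=139.9546.
  t=2,j=1: stock 64.5414 → up 81.9676 (V=64.9848), down 49.6969 (V=97.2555). Price 75.4132; hedge Δ=-1.0000, bond B=139.9546.
  t=2,j=2: stock 106.4514 → up 135.1933 (V=21.0367), down 81.9676 (V=64.9848). Price 38.4513; hedge Δ=-0.8257, bond B=126.3475.
  t=1,j=0: stock 50.8200 → up 64.5414 (V=75.4132), down 39.1314 (V=100.8232). Price 82.4701; hedge Δ=-1.0000, bond B=133.2901.
  t=1,j=1: stock 83.8200 → up 106.4514 (V=38.4513), down 64.5414 (V=75.4132). Price 52.1091; hedge Δ=-0.8819, bond B=126.0330.
  t=0,j=0: stock 66.0000 → up 83.8200 (V=52.1091), down 50.8200 (V=82.4701). Price 62.3504; hedge Δ=-0.9200, bond B=123.0725.
The time-0 hedge costs 62.3504, which is the no-arbitrage price.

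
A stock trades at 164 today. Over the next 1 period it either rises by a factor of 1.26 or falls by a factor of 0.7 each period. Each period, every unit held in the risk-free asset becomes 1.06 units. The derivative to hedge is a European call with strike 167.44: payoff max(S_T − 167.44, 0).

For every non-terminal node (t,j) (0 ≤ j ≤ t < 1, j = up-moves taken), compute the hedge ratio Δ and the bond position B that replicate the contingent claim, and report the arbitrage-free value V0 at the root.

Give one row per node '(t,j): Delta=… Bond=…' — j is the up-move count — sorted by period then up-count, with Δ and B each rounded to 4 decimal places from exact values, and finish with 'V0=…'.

(0,0): Delta=0.4268 Bond=-46.2264
V0=23.7736

The replicating-portfolio and risk-neutral prices coincide; use p* = (1.06−0.7)/(1.26−0.7) = 0.6429 for the latter.
Terminal payoffs: V(1,0)=0.0000, V(1,1)=39.2000
Node (0,0) S=164.0000: V=(p*·39.2000+(1−p*)·0.0000)/1.06=23.7736; Δ=(39.2000−0.0000)/(206.6400−114.8000)=0.4268; B=V−Δ·S=-46.2264
The time-0 hedge costs 23.7736, which is the no-arbitrage price.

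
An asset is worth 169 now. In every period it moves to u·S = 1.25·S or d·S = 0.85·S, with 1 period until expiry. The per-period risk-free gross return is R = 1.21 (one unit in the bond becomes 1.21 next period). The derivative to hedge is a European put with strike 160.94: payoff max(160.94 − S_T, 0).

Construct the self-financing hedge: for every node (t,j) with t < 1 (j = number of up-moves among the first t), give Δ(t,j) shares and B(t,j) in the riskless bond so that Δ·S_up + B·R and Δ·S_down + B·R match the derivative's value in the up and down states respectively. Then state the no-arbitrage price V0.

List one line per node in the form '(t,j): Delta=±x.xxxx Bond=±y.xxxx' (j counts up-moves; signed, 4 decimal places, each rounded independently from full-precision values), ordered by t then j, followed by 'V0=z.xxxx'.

(0,0): Delta=-0.2558 Bond=44.6539
V0=1.4289

Risk-neutral probability p* = (R−d)/(u−d) = (1.21−0.85)/(1.25−0.85) = 0.9000.
Terminal payoffs: V(1,0)=17.2900, V(1,1)=0.0000
Node (0,0) S=169.0000: V=(p*·0.0000+(1−p*)·17.2900)/1.21=1.4289; Δ=(0.0000−17.2900)/(211.2500−143.6500)=-0.2558; B=V−Δ·S=44.6539
Check: Δ(0,0)·S0 + B(0,0) = 1.4289 = V0.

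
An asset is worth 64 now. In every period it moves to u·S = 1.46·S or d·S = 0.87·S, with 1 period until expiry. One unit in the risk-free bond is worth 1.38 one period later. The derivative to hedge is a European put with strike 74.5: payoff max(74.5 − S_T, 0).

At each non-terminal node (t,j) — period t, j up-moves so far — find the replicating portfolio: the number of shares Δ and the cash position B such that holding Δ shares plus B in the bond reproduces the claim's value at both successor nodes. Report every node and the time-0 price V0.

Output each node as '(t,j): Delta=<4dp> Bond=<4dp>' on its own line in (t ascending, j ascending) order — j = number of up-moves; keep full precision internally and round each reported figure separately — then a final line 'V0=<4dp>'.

Risk-neutral probability p* = (R−d)/(u−d) = (1.38−0.87)/(1.46−0.87) = 0.8644.
Terminal values V(1,·): V(1,0)=18.8200, V(1,1)=0.0000
  t=0,j=0: stock 64.0000 → up 93.4400 (V=0.0000), down 55.6800 (V=18.8200). Price 1.8492; hedge Δ=-0.4984, bond B=33.7475.
The time-0 hedge costs 1.8492, which is the no-arbitrage price.

(0,0): Delta=-0.4984 Bond=33.7475
V0=1.8492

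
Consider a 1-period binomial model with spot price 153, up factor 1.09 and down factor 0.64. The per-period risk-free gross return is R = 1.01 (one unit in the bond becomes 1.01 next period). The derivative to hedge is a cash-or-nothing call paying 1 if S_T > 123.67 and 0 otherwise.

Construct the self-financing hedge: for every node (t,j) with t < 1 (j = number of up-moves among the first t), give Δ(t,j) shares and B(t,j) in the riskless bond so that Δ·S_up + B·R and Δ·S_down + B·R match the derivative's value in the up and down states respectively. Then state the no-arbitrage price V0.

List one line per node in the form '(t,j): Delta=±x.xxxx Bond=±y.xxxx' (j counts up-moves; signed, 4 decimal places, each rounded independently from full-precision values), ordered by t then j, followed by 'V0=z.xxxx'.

The replicating-portfolio and risk-neutral prices coincide; use p* = (1.01−0.64)/(1.09−0.64) = 0.8222 for the latter.
Terminal payoffs: V(1,0)=0.0000, V(1,1)=1.0000
Node (0,0) S=153.0000: V=(p*·1.0000+(1−p*)·0.0000)/1.01=0.8141; Δ=(1.0000−0.0000)/(166.7700−97.9200)=0.0145; B=V−Δ·S=-1.4081
The time-0 hedge costs 0.8141, which is the no-arbitrage price.

(0,0): Delta=0.0145 Bond=-1.4081
V0=0.8141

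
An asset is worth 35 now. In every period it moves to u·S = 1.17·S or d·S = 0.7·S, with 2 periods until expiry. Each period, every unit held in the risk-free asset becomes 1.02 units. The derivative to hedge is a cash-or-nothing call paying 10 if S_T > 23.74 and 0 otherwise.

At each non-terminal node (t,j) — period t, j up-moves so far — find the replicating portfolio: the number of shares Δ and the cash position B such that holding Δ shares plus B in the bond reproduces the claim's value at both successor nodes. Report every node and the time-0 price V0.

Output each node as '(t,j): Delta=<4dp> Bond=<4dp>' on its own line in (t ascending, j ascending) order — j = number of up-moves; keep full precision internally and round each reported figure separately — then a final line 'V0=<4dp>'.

Since d<R<u, set p* = (R−d)/(u−d) = 0.6809; price each node as the discounted p*-expectation of its children.
Payoff layer (t=2): V(2,0)=0.0000, V(2,1)=10.0000, V(2,2)=10.0000
(1,0): S=24.5000. Δ = (V_up−V_dn)/(S_up−S_dn) = (10.0000−0.0000)/(28.6650−17.1500) = 0.8684. V = [p*·10.0000 + (1−p*)·0.0000]/1.02 = 6.6750. B = V − Δ·S = -14.6016.
(1,1): S=40.9500. Δ = (V_up−V_dn)/(S_up−S_dn) = (10.0000−10.0000)/(47.9115−28.6650) = 0.0000. V = [p*·10.0000 + (1−p*)·10.0000]/1.02 = 9.8039. B = V − Δ·S = 9.8039.
(0,0): S=35.0000. Δ = (V_up−V_dn)/(S_up−S_dn) = (9.8039−6.6750)/(40.9500−24.5000) = 0.1902. V = [p*·9.8039 + (1−p*)·6.6750]/1.02 = 8.6327. B = V − Δ·S = 1.9754.
Each (Δ,B) replicates both successor values, so the strategy is self-financing and V0 is arbitrage-free.

(0,0): Delta=0.1902 Bond=1.9754
(1,0): Delta=0.8684 Bond=-14.6016
(1,1): Delta=0.0000 Bond=9.8039
V0=8.6327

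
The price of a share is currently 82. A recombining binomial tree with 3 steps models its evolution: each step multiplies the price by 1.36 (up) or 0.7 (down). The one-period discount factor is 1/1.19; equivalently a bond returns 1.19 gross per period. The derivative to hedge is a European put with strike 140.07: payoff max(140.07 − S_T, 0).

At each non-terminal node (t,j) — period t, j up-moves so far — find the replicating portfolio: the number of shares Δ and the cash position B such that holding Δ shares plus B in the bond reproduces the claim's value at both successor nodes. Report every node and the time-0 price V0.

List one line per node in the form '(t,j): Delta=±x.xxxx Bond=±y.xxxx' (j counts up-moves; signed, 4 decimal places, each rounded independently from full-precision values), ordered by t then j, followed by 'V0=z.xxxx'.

(0,0): Delta=-0.5239 Bond=60.1552
(1,0): Delta=-1.0000 Bond=98.9125
(1,1): Delta=-0.4389 Bond=62.1036
(2,0): Delta=-1.0000 Bond=117.7059
(2,1): Delta=-1.0000 Bond=117.7059
(2,2): Delta=-0.3387 Bond=58.7064
V0=17.1950

No-arbitrage ⇒ martingale measure with p* = (R−d)/(u−d) = 0.7424.
Terminal payoffs: V(3,0)=111.9440, V(3,1)=85.4252, V(3,2)=33.9030, V(3,3)=0.0000
(2,0): S=40.1800. Δ = (V_up−V_dn)/(S_up−S_dn) = (85.4252−111.9440)/(54.6448−28.1260) = -1.0000. V = [p*·85.4252 + (1−p*)·111.9440]/1.19 = 77.5259. B = V − Δ·S = 117.7059.
(2,1): S=78.0640. Δ = (V_up−V_dn)/(S_up−S_dn) = (33.9030−85.4252)/(106.1670−54.6448) = -1.0000. V = [p*·33.9030 + (1−p*)·85.4252]/1.19 = 39.6419. B = V − Δ·S = 117.7059.
(2,2): S=151.6672. Δ = (V_up−V_dn)/(S_up−S_dn) = (0.0000−33.9030)/(206.2674−106.1670) = -0.3387. V = [p*·0.0000 + (1−p*)·33.9030]/1.19 = 7.3383. B = V − Δ·S = 58.7064.
(1,0): S=57.4000. Δ = (V_up−V_dn)/(S_up−S_dn) = (39.6419−77.5259)/(78.0640−40.1800) = -1.0000. V = [p*·39.6419 + (1−p*)·77.5259]/1.19 = 41.5125. B = V − Δ·S = 98.9125.
(1,1): S=111.5200. Δ = (V_up−V_dn)/(S_up−S_dn) = (7.3383−39.6419)/(151.6672−78.0640) = -0.4389. V = [p*·7.3383 + (1−p*)·39.6419]/1.19 = 13.1588. B = V − Δ·S = 62.1036.
(0,0): S=82.0000. Δ = (V_up−V_dn)/(S_up−S_dn) = (13.1588−41.5125)/(111.5200−57.4000) = -0.5239. V = [p*·13.1588 + (1−p*)·41.5125]/1.19 = 17.1950. B = V − Δ·S = 60.1552.
Self-financing check: at every node Δ·S+B equals the discounted successor values.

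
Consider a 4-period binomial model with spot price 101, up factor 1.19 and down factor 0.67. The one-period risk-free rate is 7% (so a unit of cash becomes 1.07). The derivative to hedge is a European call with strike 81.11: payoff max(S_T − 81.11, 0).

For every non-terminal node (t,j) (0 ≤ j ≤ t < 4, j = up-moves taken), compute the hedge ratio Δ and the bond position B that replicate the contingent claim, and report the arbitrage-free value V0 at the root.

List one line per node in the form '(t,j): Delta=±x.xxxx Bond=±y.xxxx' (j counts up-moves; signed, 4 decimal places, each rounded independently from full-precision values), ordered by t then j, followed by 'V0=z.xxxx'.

(0,0): Delta=0.8358 Bond=-41.4227
(1,0): Delta=0.4836 Bond=-20.4906
(1,1): Delta=0.8952 Bond=-51.4718
(2,0): Delta=0.0000 Bond=0.0000
(2,1): Delta=0.5653 Bond=-28.5025
(2,2): Delta=0.9510 Bond=-63.0466
(3,0): Delta=0.0000 Bond=0.0000
(3,1): Delta=0.0000 Bond=0.0000
(3,2): Delta=0.6607 Bond=-39.6469
(3,3): Delta=1.0000 Bond=-75.8037
V0=42.9885

Since d<R<u, set p* = (R−d)/(u−d) = 0.7692; price each node as the discounted p*-expectation of its children.
Terminal values V(4,·): V(4,0)=0.0000, V(4,1)=0.0000, V(4,2)=0.0000, V(4,3)=32.9247, V(4,4)=121.4293
(3,0): S=30.3771. Δ = (V_up−V_dn)/(S_up−S_dn) = (0.0000−0.0000)/(36.1487−20.3526) = 0.0000. V = [p*·0.0000 + (1−p*)·0.0000]/1.07 = 0.0000. B = V − Δ·S = 0.0000.
(3,1): S=53.9533. Δ = (V_up−V_dn)/(S_up−S_dn) = (0.0000−0.0000)/(64.2044−36.1487) = 0.0000. V = [p*·0.0000 + (1−p*)·0.0000]/1.07 = 0.0000. B = V − Δ·S = 0.0000.
(3,2): S=95.8275. Δ = (V_up−V_dn)/(S_up−S_dn) = (32.9247−0.0000)/(114.0347−64.2044) = 0.6607. V = [p*·32.9247 + (1−p*)·0.0000]/1.07 = 23.6698. B = V − Δ·S = -39.6469.
(3,3): S=170.2011. Δ = (V_up−V_dn)/(S_up−S_dn) = (121.4293−32.9247)/(202.5393−114.0347) = 1.0000. V = [p*·121.4293 + (1−p*)·32.9247]/1.07 = 94.3973. B = V − Δ·S = -75.8037.
(2,0): S=45.3389. Δ = (V_up−V_dn)/(S_up−S_dn) = (0.0000−0.0000)/(53.9533−30.3771) = 0.0000. V = [p*·0.0000 + (1−p*)·0.0000]/1.07 = 0.0000. B = V − Δ·S = 0.0000.
(2,1): S=80.5273. Δ = (V_up−V_dn)/(S_up−S_dn) = (23.6698−0.0000)/(95.8275−53.9533) = 0.5653. V = [p*·23.6698 + (1−p*)·0.0000]/1.07 = 17.0164. B = V − Δ·S = -28.5025.
(2,2): S=143.0261. Δ = (V_up−V_dn)/(S_up−S_dn) = (94.3973−23.6698)/(170.2011−95.8275) = 0.9510. V = [p*·94.3973 + (1−p*)·23.6698]/1.07 = 72.9678. B = V − Δ·S = -63.0466.
(1,0): S=67.6700. Δ = (V_up−V_dn)/(S_up−S_dn) = (17.0164−0.0000)/(80.5273−45.3389) = 0.4836. V = [p*·17.0164 + (1−p*)·0.0000]/1.07 = 12.2332. B = V − Δ·S = -20.4906.
(1,1): S=120.1900. Δ = (V_up−V_dn)/(S_up−S_dn) = (72.9678−17.0164)/(143.0261−80.5273) = 0.8952. V = [p*·72.9678 + (1−p*)·17.0164]/1.07 = 56.1271. B = V − Δ·S = -51.4718.
(0,0): S=101.0000. Δ = (V_up−V_dn)/(S_up−S_dn) = (56.1271−12.2332)/(120.1900−67.6700) = 0.8358. V = [p*·56.1271 + (1−p*)·12.2332]/1.07 = 42.9885. B = V − Δ·S = -41.4227.
Check: Δ(0,0)·S0 + B(0,0) = 42.9885 = V0.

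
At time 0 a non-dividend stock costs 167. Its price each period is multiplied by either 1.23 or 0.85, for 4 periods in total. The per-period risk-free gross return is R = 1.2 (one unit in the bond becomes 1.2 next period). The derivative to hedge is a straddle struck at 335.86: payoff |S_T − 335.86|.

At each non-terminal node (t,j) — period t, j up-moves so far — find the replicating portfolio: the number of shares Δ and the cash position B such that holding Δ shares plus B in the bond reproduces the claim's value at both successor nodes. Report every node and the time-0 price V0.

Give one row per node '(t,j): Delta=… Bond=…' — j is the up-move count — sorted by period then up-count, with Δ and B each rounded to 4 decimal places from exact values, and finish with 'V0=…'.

Since d<R<u, set p* = (R−d)/(u−d) = 0.9211; price each node as the discounted p*-expectation of its children.
Terminal values V(4,·): V(4,0)=248.6850, V(4,1)=209.7126, V(4,2)=153.3173, V(4,3)=71.7099, V(4,4)=46.3807
(3,0): S=102.5589. Δ = (V_up−V_dn)/(S_up−S_dn) = (209.7126−248.6850)/(126.1474−87.1750) = -1.0000. V = [p*·209.7126 + (1−p*)·248.6850]/1.2 = 177.3245. B = V − Δ·S = 279.8833.
(3,1): S=148.4087. Δ = (V_up−V_dn)/(S_up−S_dn) = (153.3173−209.7126)/(182.5427−126.1474) = -1.0000. V = [p*·153.3173 + (1−p*)·209.7126]/1.2 = 131.4746. B = V − Δ·S = 279.8833.
(3,2): S=214.7562. Δ = (V_up−V_dn)/(S_up−S_dn) = (71.7099−153.3173)/(264.1501−182.5427) = -1.0000. V = [p*·71.7099 + (1−p*)·153.3173]/1.2 = 65.1272. B = V − Δ·S = 279.8833.
(3,3): S=310.7648. Δ = (V_up−V_dn)/(S_up−S_dn) = (46.3807−71.7099)/(382.2407−264.1501) = -0.2145. V = [p*·46.3807 + (1−p*)·71.7099]/1.2 = 40.3170. B = V − Δ·S = 106.9729.
(2,0): S=120.6575. Δ = (V_up−V_dn)/(S_up−S_dn) = (131.4746−177.3245)/(148.4087−102.5589) = -1.0000. V = [p*·131.4746 + (1−p*)·177.3245]/1.2 = 112.5786. B = V − Δ·S = 233.2361.
(2,1): S=174.5985. Δ = (V_up−V_dn)/(S_up−S_dn) = (65.1272−131.4746)/(214.7562−148.4087) = -1.0000. V = [p*·65.1272 + (1−p*)·131.4746]/1.2 = 58.6376. B = V − Δ·S = 233.2361.
(2,2): S=252.6543. Δ = (V_up−V_dn)/(S_up−S_dn) = (40.3170−65.1272)/(310.7648−214.7562) = -0.2584. V = [p*·40.3170 + (1−p*)·65.1272]/1.2 = 35.2297. B = V − Δ·S = 100.5197.
(1,0): S=141.9500. Δ = (V_up−V_dn)/(S_up−S_dn) = (58.6376−112.5786)/(174.5985−120.6575) = -1.0000. V = [p*·58.6376 + (1−p*)·112.5786]/1.2 = 52.4134. B = V − Δ·S = 194.3634.
(1,1): S=205.4100. Δ = (V_up−V_dn)/(S_up−S_dn) = (35.2297−58.6376)/(252.6543−174.5985) = -0.2999. V = [p*·35.2297 + (1−p*)·58.6376]/1.2 = 30.8981. B = V − Δ·S = 92.4978.
(0,0): S=167.0000. Δ = (V_up−V_dn)/(S_up−S_dn) = (30.8981−52.4134)/(205.4100−141.9500) = -0.3390. V = [p*·30.8981 + (1−p*)·52.4134]/1.2 = 27.1639. B = V − Δ·S = 83.7832.
Each (Δ,B) replicates both successor values, so the strategy is self-financing and V0 is arbitrage-free.

(0,0): Delta=-0.3390 Bond=83.7832
(1,0): Delta=-1.0000 Bond=194.3634
(1,1): Delta=-0.2999 Bond=92.4978
(2,0): Delta=-1.0000 Bond=233.2361
(2,1): Delta=-1.0000 Bond=233.2361
(2,2): Delta=-0.2584 Bond=100.5197
(3,0): Delta=-1.0000 Bond=279.8833
(3,1): Delta=-1.0000 Bond=279.8833
(3,2): Delta=-1.0000 Bond=279.8833
(3,3): Delta=-0.2145 Bond=106.9729
V0=27.1639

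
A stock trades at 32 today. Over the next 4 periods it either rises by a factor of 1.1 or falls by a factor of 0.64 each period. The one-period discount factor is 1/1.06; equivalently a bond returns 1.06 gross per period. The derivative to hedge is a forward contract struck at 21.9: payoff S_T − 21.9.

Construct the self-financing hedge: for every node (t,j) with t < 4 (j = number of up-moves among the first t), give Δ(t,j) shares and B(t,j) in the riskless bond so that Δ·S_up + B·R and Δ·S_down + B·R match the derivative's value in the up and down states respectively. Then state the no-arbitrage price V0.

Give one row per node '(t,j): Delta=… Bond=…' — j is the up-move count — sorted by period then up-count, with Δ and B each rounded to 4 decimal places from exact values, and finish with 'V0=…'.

The replicating-portfolio and risk-neutral prices coincide; use p* = (1.06−0.64)/(1.1−0.64) = 0.9130 for the latter.
Terminal values V(4,·): V(4,0)=-16.5313, V(4,1)=-12.6725, V(4,2)=-6.0403, V(4,3)=5.3589, V(4,4)=24.9512
Node (3,0) S=8.3886: V=(p*·-12.6725+(1−p*)·-16.5313)/1.06=-12.2718; Δ=(-12.6725−-16.5313)/(9.2275−5.3687)=1.0000; B=V−Δ·S=-20.6604
Node (3,1) S=14.4179: V=(p*·-6.0403+(1−p*)·-12.6725)/1.06=-6.2425; Δ=(-6.0403−-12.6725)/(15.8597−9.2275)=1.0000; B=V−Δ·S=-20.6604
Node (3,2) S=24.7808: V=(p*·5.3589+(1−p*)·-6.0403)/1.06=4.1204; Δ=(5.3589−-6.0403)/(27.2589−15.8597)=1.0000; B=V−Δ·S=-20.6604
Node (3,3) S=42.5920: V=(p*·24.9512+(1−p*)·5.3589)/1.06=21.9316; Δ=(24.9512−5.3589)/(46.8512−27.2589)=1.0000; B=V−Δ·S=-20.6604
Node (2,0) S=13.1072: V=(p*·-6.2425+(1−p*)·-12.2718)/1.06=-6.3837; Δ=(-6.2425−-12.2718)/(14.4179−8.3886)=1.0000; B=V−Δ·S=-19.4909
Node (2,1) S=22.5280: V=(p*·4.1204+(1−p*)·-6.2425)/1.06=3.0371; Δ=(4.1204−-6.2425)/(24.7808−14.4179)=1.0000; B=V−Δ·S=-19.4909
Node (2,2) S=38.7200: V=(p*·21.9316+(1−p*)·4.1204)/1.06=19.2291; Δ=(21.9316−4.1204)/(42.5920−24.7808)=1.0000; B=V−Δ·S=-19.4909
Node (1,0) S=20.4800: V=(p*·3.0371+(1−p*)·-6.3837)/1.06=2.0923; Δ=(3.0371−-6.3837)/(22.5280−13.1072)=1.0000; B=V−Δ·S=-18.3877
Node (1,1) S=35.2000: V=(p*·19.2291+(1−p*)·3.0371)/1.06=16.8123; Δ=(19.2291−3.0371)/(38.7200−22.5280)=1.0000; B=V−Δ·S=-18.3877
Node (0,0) S=32.0000: V=(p*·16.8123+(1−p*)·2.0923)/1.06=14.6531; Δ=(16.8123−2.0923)/(35.2000−20.4800)=1.0000; B=V−Δ·S=-17.3469
Self-financing check: at every node Δ·S+B equals the discounted successor values.

(0,0): Delta=1.0000 Bond=-17.3469
(1,0): Delta=1.0000 Bond=-18.3877
(1,1): Delta=1.0000 Bond=-18.3877
(2,0): Delta=1.0000 Bond=-19.4909
(2,1): Delta=1.0000 Bond=-19.4909
(2,2): Delta=1.0000 Bond=-19.4909
(3,0): Delta=1.0000 Bond=-20.6604
(3,1): Delta=1.0000 Bond=-20.6604
(3,2): Delta=1.0000 Bond=-20.6604
(3,3): Delta=1.0000 Bond=-20.6604
V0=14.6531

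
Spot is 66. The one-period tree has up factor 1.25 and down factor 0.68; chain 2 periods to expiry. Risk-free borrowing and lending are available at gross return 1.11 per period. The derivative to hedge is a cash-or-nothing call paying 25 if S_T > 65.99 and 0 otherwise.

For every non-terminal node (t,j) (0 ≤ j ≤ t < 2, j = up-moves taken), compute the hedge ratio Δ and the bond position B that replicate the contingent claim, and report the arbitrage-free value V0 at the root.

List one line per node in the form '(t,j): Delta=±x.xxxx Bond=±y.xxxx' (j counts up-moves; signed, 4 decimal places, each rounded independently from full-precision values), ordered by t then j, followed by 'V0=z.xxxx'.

(0,0): Delta=0.4516 Bond=-18.2609
(1,0): Delta=0.0000 Bond=0.0000
(1,1): Delta=0.5316 Bond=-26.8690
V0=11.5473

Since d<R<u, set p* = (R−d)/(u−d) = 0.7544; price each node as the discounted p*-expectation of its children.
Terminal payoffs: V(2,0)=0.0000, V(2,1)=0.0000, V(2,2)=25.0000
Node (1,0) S=44.8800: V=(p*·0.0000+(1−p*)·0.0000)/1.11=0.0000; Δ=(0.0000−0.0000)/(56.1000−30.5184)=0.0000; B=V−Δ·S=0.0000
Node (1,1) S=82.5000: V=(p*·25.0000+(1−p*)·0.0000)/1.11=16.9907; Δ=(25.0000−0.0000)/(103.1250−56.1000)=0.5316; B=V−Δ·S=-26.8690
Node (0,0) S=66.0000: V=(p*·16.9907+(1−p*)·0.0000)/1.11=11.5473; Δ=(16.9907−0.0000)/(82.5000−44.8800)=0.4516; B=V−Δ·S=-18.2609
Root portfolio cost Δ·66+B reproduces V0=11.5473.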